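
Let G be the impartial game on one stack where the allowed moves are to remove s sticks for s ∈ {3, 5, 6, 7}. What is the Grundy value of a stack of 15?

Compute g(0), g(1), … for moves {3, 5, 6, 7}:
k:     0  1  2  3  4  5  6  7  8  9 10 11 12 13 14 15
g(k):  0  0  0  1  1  1  2  2  2  3  0  0  0  1  1  1
So g(15) = 1.

1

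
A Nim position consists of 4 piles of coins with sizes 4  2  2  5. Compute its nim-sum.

Compute the nim-sum pairwise:
4 ^ 2 = 6
6 ^ 2 = 4
4 ^ 5 = 1

1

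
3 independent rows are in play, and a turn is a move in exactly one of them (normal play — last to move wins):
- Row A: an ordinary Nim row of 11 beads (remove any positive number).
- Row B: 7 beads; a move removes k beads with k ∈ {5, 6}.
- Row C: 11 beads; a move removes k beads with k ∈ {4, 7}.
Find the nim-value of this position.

10

Row A is a plain Nim row of size 11, so its Grundy value is 11.
For row B, compute g(0), g(1), … with moves {5, 6}:
g(0) = mex{} = 0
g(1) = mex{} = 0
g(2) = mex{} = 0
g(3) = mex{} = 0
g(4) = mex{} = 0
g(5) = mex{0} = 1
g(6) = mex{0} = 1
g(7) = mex{0} = 1
So g(7) = 1.
Grundy values for row C (subtraction set {4, 7}):
k:     0  1  2  3  4  5  6  7  8  9 10 11
g(k):  0  0  0  0  1  1  1  1  2  2  2  0
So g(11) = 0.
The value of a disjunctive sum is the nim-sum of the parts.
Combined value = 11 ⊕ 1 ⊕ 0 = 10.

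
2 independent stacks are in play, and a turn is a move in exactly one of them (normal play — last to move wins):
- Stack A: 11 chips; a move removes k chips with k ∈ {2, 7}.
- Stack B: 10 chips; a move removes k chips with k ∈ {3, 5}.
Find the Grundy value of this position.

For stack A, compute g(0), g(1), … with moves {2, 7}:
k:     0  1  2  3  4  5  6  7  8  9 10 11
g(k):  0  0  1  1  0  0  1  1  2  0  0  1
So g(11) = 1.
For stack B, compute g(0), g(1), … with moves {3, 5}:
k:     0  1  2  3  4  5  6  7  8  9 10
g(k):  0  0  0  1  1  1  2  2  0  0  0
So g(10) = 0.
By the Sprague-Grundy theorem, the Grundy value of a sum of independent games is the XOR of the component values.
Combined value = 1 ⊕ 0 = 1.

1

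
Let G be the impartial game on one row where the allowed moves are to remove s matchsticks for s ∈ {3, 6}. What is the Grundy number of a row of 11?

Compute g(0), g(1), … for moves {3, 6}:
k:     0  1  2  3  4  5  6  7  8  9 10 11
g(k):  0  0  0  1  1  1  2  2  2  0  0  0
So g(11) = 0.

0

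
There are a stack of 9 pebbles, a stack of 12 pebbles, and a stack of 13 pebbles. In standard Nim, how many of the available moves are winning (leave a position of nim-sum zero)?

Bitwise XOR of the heap sizes:
  1001  (9)
  1100  (12)
  1101  (13)
  ----
  1000  (8)
The overall nim-sum is X = 8. A stack of size p has a winning move iff p XOR X < p (reduce it to p XOR X).
  9: 9 XOR 8 = 1 < 9 — winning move (to 1).
  12: 12 XOR 8 = 4 < 12 — winning move (to 4).
  13: 13 XOR 8 = 5 < 13 — winning move (to 5).
That gives 3 winning moves.

3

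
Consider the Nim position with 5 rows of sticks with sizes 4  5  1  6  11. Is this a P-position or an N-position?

N-position

Nim-sum: 4 XOR 5 XOR 1 XOR 6 XOR 11 = 13.
The nim-sum is 13 ≠ 0, so this is an N-position: the player to move can win.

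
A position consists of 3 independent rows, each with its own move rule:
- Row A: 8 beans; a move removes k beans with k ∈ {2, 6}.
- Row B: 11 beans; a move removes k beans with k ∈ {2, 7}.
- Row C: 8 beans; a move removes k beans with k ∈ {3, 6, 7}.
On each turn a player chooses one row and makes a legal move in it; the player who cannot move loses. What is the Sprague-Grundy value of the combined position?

For row A, compute g(0), g(1), … with moves {2, 6}:
g(0) = mex{} = 0
g(1) = mex{} = 0
g(2) = mex{0} = 1
g(3) = mex{0} = 1
g(4) = mex{1} = 0
g(5) = mex{1} = 0
g(6) = mex{0} = 1
g(7) = mex{0} = 1
g(8) = mex{1} = 0
So g(8) = 0.
Build the Grundy sequence for row B with g(k) = mex{g(k−s) : s ∈ {2, 7}, s ≤ k}:
k:     0  1  2  3  4  5  6  7  8  9 10 11
g(k):  0  0  1  1  0  0  1  1  2  0  0  1
So g(11) = 1.
Grundy values for row C (subtraction set {3, 6, 7}):
k:     0  1  2  3  4  5  6  7  8
g(k):  0  0  0  1  1  1  2  2  2
So g(8) = 2.
By the Sprague-Grundy theorem, the Grundy value of a sum of independent games is the XOR of the component values.
Combined value = 0 XOR 1 XOR 2 = 3.

3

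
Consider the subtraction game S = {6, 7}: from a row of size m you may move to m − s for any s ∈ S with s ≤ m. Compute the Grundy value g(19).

Compute g(0), g(1), … for moves {6, 7}:
k:     0  1  2  3  4  5  6  7  8  9 10 11 12 13 14 15 16 17 18 19
g(k):  0  0  0  0  0  0  1  1  1  1  1  1  2  0  0  0  0  0  0  1
So g(19) = 1.

1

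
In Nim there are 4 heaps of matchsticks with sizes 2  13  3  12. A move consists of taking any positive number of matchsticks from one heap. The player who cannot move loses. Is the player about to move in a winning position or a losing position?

Losing position

Compute the nim-sum pairwise:
2 ⊕ 13 = 15
15 ⊕ 3 = 12
12 ⊕ 12 = 0
The nim-sum is 0, so this is a P-position: the player to move is in a losing position under optimal play.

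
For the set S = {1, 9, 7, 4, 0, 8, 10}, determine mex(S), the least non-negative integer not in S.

2

The values 0, 1 are all present; 2 is the first non-negative integer missing from the set.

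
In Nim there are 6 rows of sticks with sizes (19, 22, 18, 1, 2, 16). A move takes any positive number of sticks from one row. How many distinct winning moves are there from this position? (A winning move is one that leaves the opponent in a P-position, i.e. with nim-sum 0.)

Compute the nim-sum pairwise:
19 XOR 22 = 5
5 XOR 18 = 23
23 XOR 1 = 22
22 XOR 2 = 20
20 XOR 16 = 4
The overall nim-sum is X = 4. A row of size p has a winning move iff p XOR X < p (reduce it to p XOR X).
  19: 19 XOR 4 = 23 ≥ 19 — no move.
  22: 22 XOR 4 = 18 < 22 — winning move (to 18).
  18: 18 XOR 4 = 22 ≥ 18 — no move.
  1: 1 XOR 4 = 5 ≥ 1 — no move.
  2: 2 XOR 4 = 6 ≥ 2 — no move.
  16: 16 XOR 4 = 20 ≥ 16 — no move.
That gives 1 winning move.

1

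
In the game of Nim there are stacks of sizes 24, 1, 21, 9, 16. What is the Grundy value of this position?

21

Compute the nim-sum pairwise:
24 XOR 1 = 25
25 XOR 21 = 12
12 XOR 9 = 5
5 XOR 16 = 21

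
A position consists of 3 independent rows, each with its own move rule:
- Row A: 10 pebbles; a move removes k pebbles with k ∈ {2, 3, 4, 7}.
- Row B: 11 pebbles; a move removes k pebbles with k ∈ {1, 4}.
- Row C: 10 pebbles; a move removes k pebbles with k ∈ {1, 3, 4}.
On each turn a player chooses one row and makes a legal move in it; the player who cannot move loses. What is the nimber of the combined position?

Grundy values for row A (subtraction set {2, 3, 4, 7}):
k:     0  1  2  3  4  5  6  7  8  9 10
g(k):  0  0  1  1  2  2  0  3  1  4  2
So g(10) = 2.
For row B, compute g(0), g(1), … with moves {1, 4}:
k:     0  1  2  3  4  5  6  7  8  9 10 11
g(k):  0  1  0  1  2  0  1  0  1  2  0  1
So g(11) = 1.
Grundy values for row C (subtraction set {1, 3, 4}):
k:     0  1  2  3  4  5  6  7  8  9 10
g(k):  0  1  0  1  2  3  2  0  1  0  1
So g(10) = 1.
The value of a disjunctive sum is the nim-sum of the parts.
Combined value = 2 ⊕ 1 ⊕ 1 = 2.

2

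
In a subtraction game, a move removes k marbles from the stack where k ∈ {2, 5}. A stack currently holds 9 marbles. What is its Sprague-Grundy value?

1

Compute g(0), g(1), … for moves {2, 5}:
g(0) = mex{} = 0
g(1) = mex{} = 0
g(2) = mex{0} = 1
g(3) = mex{0} = 1
g(4) = mex{1} = 0
g(5) = mex{0,1} = 2
g(6) = mex{0} = 1
g(7) = mex{1,2} = 0
g(8) = mex{1} = 0
g(9) = mex{0} = 1
So g(9) = 1.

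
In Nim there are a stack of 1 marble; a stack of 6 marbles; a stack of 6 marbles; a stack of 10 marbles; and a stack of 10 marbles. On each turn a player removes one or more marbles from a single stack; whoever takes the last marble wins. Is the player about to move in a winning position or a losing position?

Winning position

Compute the nim-sum pairwise:
1 ^ 6 = 7
7 ^ 6 = 1
1 ^ 10 = 11
11 ^ 10 = 1
The nim-sum is 1 ≠ 0, so this is an N-position: the player to move can win.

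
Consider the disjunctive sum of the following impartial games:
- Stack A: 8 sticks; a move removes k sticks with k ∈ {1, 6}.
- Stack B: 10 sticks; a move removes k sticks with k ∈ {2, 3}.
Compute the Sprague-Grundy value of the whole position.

Grundy values for stack A (subtraction set {1, 6}):
k:     0  1  2  3  4  5  6  7  8
g(k):  0  1  0  1  0  1  2  0  1
So g(8) = 1.
Build the Grundy sequence for stack B with g(k) = mex{g(k−s) : s ∈ {2, 3}, s ≤ k}:
k:     0  1  2  3  4  5  6  7  8  9 10
g(k):  0  0  1  1  2  0  0  1  1  2  0
So g(10) = 0.
By the Sprague-Grundy theorem, the Grundy value of a sum of independent games is the XOR of the component values.
Combined value = 1 XOR 0 = 1.

1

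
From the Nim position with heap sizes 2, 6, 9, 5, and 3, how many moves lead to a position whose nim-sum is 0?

1

In binary:
  0010  (2)
  0110  (6)
  1001  (9)
  0101  (5)
  0011  (3)
  ----
  1011  (11)
The overall nim-sum is X = 11. A heap of size p has a winning move iff p XOR X < p (reduce it to p XOR X).
  2: 2 XOR 11 = 9 ≥ 2 — no move.
  6: 6 XOR 11 = 13 ≥ 6 — no move.
  9: 9 XOR 11 = 2 < 9 — winning move (to 2).
  5: 5 XOR 11 = 14 ≥ 5 — no move.
  3: 3 XOR 11 = 8 ≥ 3 — no move.
That gives 1 winning move.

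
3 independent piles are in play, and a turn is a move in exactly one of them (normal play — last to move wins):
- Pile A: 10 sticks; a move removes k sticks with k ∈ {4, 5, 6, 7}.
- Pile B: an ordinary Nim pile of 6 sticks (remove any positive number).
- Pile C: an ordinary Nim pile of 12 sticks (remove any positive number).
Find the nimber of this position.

Build the Grundy sequence for pile A with g(k) = mex{g(k−s) : s ∈ {4, 5, 6, 7}, s ≤ k}:
g(0) = mex{} = 0
g(1) = mex{} = 0
g(2) = mex{} = 0
g(3) = mex{} = 0
g(4) = mex{0} = 1
g(5) = mex{0} = 1
g(6) = mex{0} = 1
g(7) = mex{0} = 1
g(8) = mex{0,1} = 2
g(9) = mex{0,1} = 2
g(10) = mex{0,1} = 2
So g(10) = 2.
Pile B is a plain Nim pile of size 6, so its Grundy value is 6.
Pile C is a plain Nim pile of size 12, so its Grundy value is 12.
The value of a disjunctive sum is the nim-sum of the parts.
Combined value = 2 XOR 6 XOR 12 = 8.

8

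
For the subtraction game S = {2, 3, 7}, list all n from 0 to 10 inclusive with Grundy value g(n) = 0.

Compute g(0), g(1), … for moves {2, 3, 7}:
k:     0  1  2  3  4  5  6  7  8  9 10
g(k):  0  0  1  1  2  0  0  1  1  2  0
The P-positions (g = 0) in 0..10 are 0, 1, 5, 6, 10.

0, 1, 5, 6, 10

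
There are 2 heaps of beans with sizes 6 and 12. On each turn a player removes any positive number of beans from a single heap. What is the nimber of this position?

Compute the nim-sum pairwise:
6 ⊕ 12 = 10

10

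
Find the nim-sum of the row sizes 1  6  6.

1

Bitwise XOR of the heap sizes:
  001  (1)
  110  (6)
  110  (6)
  ---
  001  (1)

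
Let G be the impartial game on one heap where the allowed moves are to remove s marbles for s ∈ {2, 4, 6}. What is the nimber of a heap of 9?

Build the Grundy sequence with g(k) = mex{g(k−s) : s ∈ {2, 4, 6}, s ≤ k}:
k:     0  1  2  3  4  5  6  7  8  9
g(k):  0  0  1  1  2  2  3  3  0  0
So g(9) = 0.

0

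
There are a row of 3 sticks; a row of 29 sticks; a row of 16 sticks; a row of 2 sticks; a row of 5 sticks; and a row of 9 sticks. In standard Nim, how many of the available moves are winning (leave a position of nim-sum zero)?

0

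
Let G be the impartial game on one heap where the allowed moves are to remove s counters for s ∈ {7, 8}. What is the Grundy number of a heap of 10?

1

Build the Grundy sequence with g(k) = mex{g(k−s) : s ∈ {7, 8}, s ≤ k}:
k:     0  1  2  3  4  5  6  7  8  9 10
g(k):  0  0  0  0  0  0  0  1  1  1  1
So g(10) = 1.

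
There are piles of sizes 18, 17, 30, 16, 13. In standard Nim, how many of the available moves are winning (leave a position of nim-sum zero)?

0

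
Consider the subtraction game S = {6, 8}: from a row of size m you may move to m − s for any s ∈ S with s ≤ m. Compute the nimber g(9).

Grundy values for subtraction set {6, 8}:
g(0) = mex{} = 0
g(1) = mex{} = 0
g(2) = mex{} = 0
g(3) = mex{} = 0
g(4) = mex{} = 0
g(5) = mex{} = 0
g(6) = mex{0} = 1
g(7) = mex{0} = 1
g(8) = mex{0} = 1
g(9) = mex{0} = 1
So g(9) = 1.

1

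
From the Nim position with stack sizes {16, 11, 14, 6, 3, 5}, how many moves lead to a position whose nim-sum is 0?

1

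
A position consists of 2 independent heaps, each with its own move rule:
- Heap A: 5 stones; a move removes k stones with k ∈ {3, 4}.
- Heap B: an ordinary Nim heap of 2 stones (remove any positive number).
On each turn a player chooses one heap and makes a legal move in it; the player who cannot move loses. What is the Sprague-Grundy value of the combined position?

3

Build the Grundy sequence for heap A with g(k) = mex{g(k−s) : s ∈ {3, 4}, s ≤ k}:
k:     0  1  2  3  4  5
g(k):  0  0  0  1  1  1
So g(5) = 1.
Heap B is a plain Nim heap of size 2, so its Grundy value is 2.
The value of a disjunctive sum is the nim-sum of the parts.
Combined value = 1 XOR 2 = 3.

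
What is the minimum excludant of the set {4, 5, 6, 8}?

0

0 is not in the set, so the mex is 0.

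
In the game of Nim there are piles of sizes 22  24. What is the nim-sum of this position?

Compute the nim-sum pairwise:
22 ^ 24 = 14

14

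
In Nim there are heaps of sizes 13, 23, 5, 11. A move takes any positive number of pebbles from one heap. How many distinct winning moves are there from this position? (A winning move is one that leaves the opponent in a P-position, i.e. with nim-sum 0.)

1

Nim-sum: 13 ⊕ 23 ⊕ 5 ⊕ 11 = 20.
The overall nim-sum is X = 20. A heap of size p has a winning move iff p XOR X < p (reduce it to p XOR X).
  13: 13 XOR 20 = 25 ≥ 13 — no move.
  23: 23 XOR 20 = 3 < 23 — winning move (to 3).
  5: 5 XOR 20 = 17 ≥ 5 — no move.
  11: 11 XOR 20 = 31 ≥ 11 — no move.
That gives 1 winning move.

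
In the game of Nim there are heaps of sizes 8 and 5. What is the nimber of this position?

Write each in binary and XOR column by column:
  1000  (8)
  0101  (5)
  ----
  1101  (13)

13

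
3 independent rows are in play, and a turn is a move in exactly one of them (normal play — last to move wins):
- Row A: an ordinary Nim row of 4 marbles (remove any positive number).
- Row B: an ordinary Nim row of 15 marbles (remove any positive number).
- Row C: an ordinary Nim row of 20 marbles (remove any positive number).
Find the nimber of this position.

31

Row A is a plain Nim row of size 4, so its Grundy value is 4.
Row B is a plain Nim row of size 15, so its Grundy value is 15.
Row C is a plain Nim row of size 20, so its Grundy value is 20.
By the Sprague-Grundy theorem, the Grundy value of a sum of independent games is the XOR of the component values.
Combined value = 4 XOR 15 XOR 20 = 31.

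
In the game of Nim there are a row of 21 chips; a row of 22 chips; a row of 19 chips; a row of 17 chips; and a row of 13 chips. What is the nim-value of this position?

In binary:
  10101  (21)
  10110  (22)
  10011  (19)
  10001  (17)
  01101  (13)
  -----
  01100  (12)

12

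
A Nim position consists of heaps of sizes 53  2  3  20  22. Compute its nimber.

In binary:
  110101  (53)
  000010  (2)
  000011  (3)
  010100  (20)
  010110  (22)
  ------
  110110  (54)

54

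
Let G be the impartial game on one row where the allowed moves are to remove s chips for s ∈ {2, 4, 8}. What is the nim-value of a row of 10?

Compute g(0), g(1), … for moves {2, 4, 8}:
k:     0  1  2  3  4  5  6  7  8  9 10
g(k):  0  0  1  1  2  2  0  0  1  1  2
So g(10) = 2.

2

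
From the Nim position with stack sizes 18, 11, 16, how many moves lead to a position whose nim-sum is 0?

In binary:
  10010  (18)
  01011  (11)
  10000  (16)
  -----
  01001  (9)
The overall nim-sum is X = 9. A stack of size p has a winning move iff p XOR X < p (reduce it to p XOR X).
  18: 18 XOR 9 = 27 ≥ 18 — no move.
  11: 11 XOR 9 = 2 < 11 — winning move (to 2).
  16: 16 XOR 9 = 25 ≥ 16 — no move.
That gives 1 winning move.

1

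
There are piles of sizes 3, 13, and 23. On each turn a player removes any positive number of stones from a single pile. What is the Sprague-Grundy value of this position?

25

Compute the nim-sum pairwise:
3 XOR 13 = 14
14 XOR 23 = 25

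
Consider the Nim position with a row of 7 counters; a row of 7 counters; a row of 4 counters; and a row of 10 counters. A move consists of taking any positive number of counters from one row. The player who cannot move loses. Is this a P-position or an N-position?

N-position

Nim-sum: 7 XOR 7 XOR 4 XOR 10 = 14.
The nim-sum is 14 ≠ 0, so this is an N-position: the player to move can win.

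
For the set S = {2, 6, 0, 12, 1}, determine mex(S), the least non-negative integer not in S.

The values 0, 1, 2 are all present; 3 is the first non-negative integer missing from the set.

3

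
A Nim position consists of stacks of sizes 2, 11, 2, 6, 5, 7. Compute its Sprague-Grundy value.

15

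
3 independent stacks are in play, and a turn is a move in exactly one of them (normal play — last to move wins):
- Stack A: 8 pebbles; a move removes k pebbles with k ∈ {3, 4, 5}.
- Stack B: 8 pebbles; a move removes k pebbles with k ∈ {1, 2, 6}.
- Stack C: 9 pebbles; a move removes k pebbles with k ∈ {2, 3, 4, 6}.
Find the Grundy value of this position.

Build the Grundy sequence for stack A with g(k) = mex{g(k−s) : s ∈ {3, 4, 5}, s ≤ k}:
g(0) = mex{} = 0
g(1) = mex{} = 0
g(2) = mex{} = 0
g(3) = mex{0} = 1
g(4) = mex{0} = 1
g(5) = mex{0} = 1
g(6) = mex{0,1} = 2
g(7) = mex{0,1} = 2
g(8) = mex{1} = 0
So g(8) = 0.
Grundy values for stack B (subtraction set {1, 2, 6}):
k:     0  1  2  3  4  5  6  7  8
g(k):  0  1  2  0  1  2  3  0  1
So g(8) = 1.
Grundy values for stack C (subtraction set {2, 3, 4, 6}):
k:     0  1  2  3  4  5  6  7  8  9
g(k):  0  0  1  1  2  2  3  3  0  0
So g(9) = 0.
By the Sprague-Grundy theorem, the Grundy value of a sum of independent games is the XOR of the component values.
Combined value = 0 XOR 1 XOR 0 = 1.

1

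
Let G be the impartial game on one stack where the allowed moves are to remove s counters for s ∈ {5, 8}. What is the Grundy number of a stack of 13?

Build the Grundy sequence with g(k) = mex{g(k−s) : s ∈ {5, 8}, s ≤ k}:
g(0) = mex{} = 0
g(1) = mex{} = 0
g(2) = mex{} = 0
g(3) = mex{} = 0
g(4) = mex{} = 0
g(5) = mex{0} = 1
g(6) = mex{0} = 1
g(7) = mex{0} = 1
g(8) = mex{0} = 1
g(9) = mex{0} = 1
g(10) = mex{0,1} = 2
g(11) = mex{0,1} = 2
g(12) = mex{0,1} = 2
g(13) = mex{1} = 0
So g(13) = 0.

0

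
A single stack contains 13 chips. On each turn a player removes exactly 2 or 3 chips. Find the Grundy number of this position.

1

Compute g(0), g(1), … for moves {2, 3}:
g(0) = mex{} = 0
g(1) = mex{} = 0
g(2) = mex{0} = 1
g(3) = mex{0} = 1
g(4) = mex{0,1} = 2
g(5) = mex{1} = 0
g(6) = mex{1,2} = 0
g(7) = mex{0,2} = 1
g(8) = mex{0} = 1
g(9) = mex{0,1} = 2
g(10) = mex{1} = 0
g(11) = mex{1,2} = 0
g(12) = mex{0,2} = 1
g(13) = mex{0} = 1
So g(13) = 1.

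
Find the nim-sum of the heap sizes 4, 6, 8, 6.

12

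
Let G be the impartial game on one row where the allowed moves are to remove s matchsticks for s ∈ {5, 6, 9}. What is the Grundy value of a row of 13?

Compute g(0), g(1), … for moves {5, 6, 9}:
k:     0  1  2  3  4  5  6  7  8  9 10 11 12 13
g(k):  0  0  0  0  0  1  1  1  1  1  2  2  2  2
So g(13) = 2.

2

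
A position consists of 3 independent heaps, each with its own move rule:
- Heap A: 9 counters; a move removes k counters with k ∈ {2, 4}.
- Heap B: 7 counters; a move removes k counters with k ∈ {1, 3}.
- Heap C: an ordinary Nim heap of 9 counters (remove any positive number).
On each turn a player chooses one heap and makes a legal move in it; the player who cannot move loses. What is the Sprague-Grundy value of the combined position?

Grundy values for heap A (subtraction set {2, 4}):
k:     0  1  2  3  4  5  6  7  8  9
g(k):  0  0  1  1  2  2  0  0  1  1
So g(9) = 1.
For heap B, compute g(0), g(1), … with moves {1, 3}:
g(0) = mex{} = 0
g(1) = mex{0} = 1
g(2) = mex{1} = 0
g(3) = mex{0} = 1
g(4) = mex{1} = 0
g(5) = mex{0} = 1
g(6) = mex{1} = 0
g(7) = mex{0} = 1
So g(7) = 1.
Heap C is a plain Nim heap of size 9, so its Grundy value is 9.
By the Sprague-Grundy theorem, the Grundy value of a sum of independent games is the XOR of the component values.
Combined value = 1 XOR 1 XOR 9 = 9.

9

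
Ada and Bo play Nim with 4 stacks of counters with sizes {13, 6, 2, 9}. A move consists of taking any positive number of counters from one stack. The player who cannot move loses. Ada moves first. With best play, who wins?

Nim-sum: 13 ^ 6 ^ 2 ^ 9 = 0.
The nim-sum is 0, so this is a P-position: the player to move is in a losing position under optimal play; Ada is about to move from it and so loses — Bo wins.

Bo wins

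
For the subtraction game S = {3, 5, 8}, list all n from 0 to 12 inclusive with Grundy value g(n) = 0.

0, 1, 2, 11, 12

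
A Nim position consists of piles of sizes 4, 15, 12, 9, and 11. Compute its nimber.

5

In binary:
  0100  (4)
  1111  (15)
  1100  (12)
  1001  (9)
  1011  (11)
  ----
  0101  (5)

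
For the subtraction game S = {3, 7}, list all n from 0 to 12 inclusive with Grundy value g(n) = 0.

0, 1, 2, 6, 10, 11, 12

Build the Grundy sequence with g(k) = mex{g(k−s) : s ∈ {3, 7}, s ≤ k}:
k:     0  1  2  3  4  5  6  7  8  9 10 11 12
g(k):  0  0  0  1  1  1  0  2  2  1  0  0  0
The P-positions (g = 0) in 0..12 are 0, 1, 2, 6, 10, 11, 12.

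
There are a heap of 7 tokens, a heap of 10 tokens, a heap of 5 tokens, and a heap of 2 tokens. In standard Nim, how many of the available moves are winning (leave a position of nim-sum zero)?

1

Compute the nim-sum pairwise:
7 ⊕ 10 = 13
13 ⊕ 5 = 8
8 ⊕ 2 = 10
The overall nim-sum is X = 10. A heap of size p has a winning move iff p XOR X < p (reduce it to p XOR X).
  7: 7 XOR 10 = 13 ≥ 7 — no move.
  10: 10 XOR 10 = 0 < 10 — winning move (to 0).
  5: 5 XOR 10 = 15 ≥ 5 — no move.
  2: 2 XOR 10 = 8 ≥ 2 — no move.
That gives 1 winning move.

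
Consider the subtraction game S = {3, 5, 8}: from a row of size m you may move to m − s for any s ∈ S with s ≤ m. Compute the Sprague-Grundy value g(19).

Build the Grundy sequence with g(k) = mex{g(k−s) : s ∈ {3, 5, 8}, s ≤ k}:
k:     0  1  2  3  4  5  6  7  8  9 10 11 12 13 14 15 16 17 18 19
g(k):  0  0  0  1  1  1  2  2  2  3  3  0  0  0  1  1  1  2  2  2
So g(19) = 2.

2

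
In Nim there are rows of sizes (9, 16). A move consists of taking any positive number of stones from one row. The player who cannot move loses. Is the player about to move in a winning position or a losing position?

Winning position

Bitwise XOR of the heap sizes:
  01001  (9)
  10000  (16)
  -----
  11001  (25)
The nim-sum is 25 ≠ 0, so this is an N-position: the player to move can win.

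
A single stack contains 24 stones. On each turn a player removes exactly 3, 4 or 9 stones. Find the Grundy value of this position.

1

Grundy values for subtraction set {3, 4, 9}:
k:     0  1  2  3  4  5  6  7  8  9 10 11 12 13 14 15 16 17 18 19 20 21 22 23 24
g(k):  0  0  0  1  1  1  2  0  0  3  1  1  2  0  0  0  1  1  1  2  0  0  3  1  1
So g(24) = 1.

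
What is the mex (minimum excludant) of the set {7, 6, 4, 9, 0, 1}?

The values 0, 1 are all present; 2 is the first non-negative integer missing from the set.

2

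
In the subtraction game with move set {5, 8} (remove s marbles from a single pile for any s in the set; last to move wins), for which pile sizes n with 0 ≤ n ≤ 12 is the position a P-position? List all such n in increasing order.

0, 1, 2, 3, 4

Build the Grundy sequence with g(k) = mex{g(k−s) : s ∈ {5, 8}, s ≤ k}:
k:     0  1  2  3  4  5  6  7  8  9 10 11 12
g(k):  0  0  0  0  0  1  1  1  1  1  2  2  2
The P-positions (g = 0) in 0..12 are 0, 1, 2, 3, 4.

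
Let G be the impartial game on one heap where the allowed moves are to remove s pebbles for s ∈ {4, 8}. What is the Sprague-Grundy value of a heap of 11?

Compute g(0), g(1), … for moves {4, 8}:
g(0) = mex{} = 0
g(1) = mex{} = 0
g(2) = mex{} = 0
g(3) = mex{} = 0
g(4) = mex{0} = 1
g(5) = mex{0} = 1
g(6) = mex{0} = 1
g(7) = mex{0} = 1
g(8) = mex{0,1} = 2
g(9) = mex{0,1} = 2
g(10) = mex{0,1} = 2
g(11) = mex{0,1} = 2
So g(11) = 2.

2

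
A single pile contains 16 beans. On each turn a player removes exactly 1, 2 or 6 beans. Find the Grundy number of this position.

Build the Grundy sequence with g(k) = mex{g(k−s) : s ∈ {1, 2, 6}, s ≤ k}:
k:     0  1  2  3  4  5  6  7  8  9 10 11 12 13 14 15 16
g(k):  0  1  2  0  1  2  3  0  1  2  0  1  2  3  0  1  2
So g(16) = 2.

2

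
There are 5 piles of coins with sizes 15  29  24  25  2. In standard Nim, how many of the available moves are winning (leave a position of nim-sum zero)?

3

Nim-sum: 15 ^ 29 ^ 24 ^ 25 ^ 2 = 17.
The overall nim-sum is X = 17. A pile of size p has a winning move iff p XOR X < p (reduce it to p XOR X).
  15: 15 XOR 17 = 30 ≥ 15 — no move.
  29: 29 XOR 17 = 12 < 29 — winning move (to 12).
  24: 24 XOR 17 = 9 < 24 — winning move (to 9).
  25: 25 XOR 17 = 8 < 25 — winning move (to 8).
  2: 2 XOR 17 = 19 ≥ 2 — no move.
That gives 3 winning moves.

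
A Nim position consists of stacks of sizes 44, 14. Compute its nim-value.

Nim-sum: 44 ⊕ 14 = 34.

34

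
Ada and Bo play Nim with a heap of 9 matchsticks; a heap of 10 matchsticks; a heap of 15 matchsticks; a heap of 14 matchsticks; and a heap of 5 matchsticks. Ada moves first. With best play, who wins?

Ada wins

Nim-sum: 9 ⊕ 10 ⊕ 15 ⊕ 14 ⊕ 5 = 7.
The nim-sum is 7 ≠ 0, so this is an N-position: the player to move can win; Ada has a winning move.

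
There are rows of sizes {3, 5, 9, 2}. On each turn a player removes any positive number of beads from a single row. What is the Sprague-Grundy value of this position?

13

In binary:
  0011  (3)
  0101  (5)
  1001  (9)
  0010  (2)
  ----
  1101  (13)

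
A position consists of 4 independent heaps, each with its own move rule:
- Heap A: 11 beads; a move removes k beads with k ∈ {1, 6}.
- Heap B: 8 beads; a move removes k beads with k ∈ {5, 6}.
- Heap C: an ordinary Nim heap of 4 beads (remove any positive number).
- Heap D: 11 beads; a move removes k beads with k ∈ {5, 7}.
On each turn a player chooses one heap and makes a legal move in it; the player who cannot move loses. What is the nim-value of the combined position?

7

Build the Grundy sequence for heap A with g(k) = mex{g(k−s) : s ∈ {1, 6}, s ≤ k}:
k:     0  1  2  3  4  5  6  7  8  9 10 11
g(k):  0  1  0  1  0  1  2  0  1  0  1  0
So g(11) = 0.
Grundy values for heap B (subtraction set {5, 6}):
k:     0  1  2  3  4  5  6  7  8
g(k):  0  0  0  0  0  1  1  1  1
So g(8) = 1.
Heap C is a plain Nim heap of size 4, so its Grundy value is 4.
For heap D, compute g(0), g(1), … with moves {5, 7}:
g(0) = mex{} = 0
g(1) = mex{} = 0
g(2) = mex{} = 0
g(3) = mex{} = 0
g(4) = mex{} = 0
g(5) = mex{0} = 1
g(6) = mex{0} = 1
g(7) = mex{0} = 1
g(8) = mex{0} = 1
g(9) = mex{0} = 1
g(10) = mex{0,1} = 2
g(11) = mex{0,1} = 2
So g(11) = 2.
The value of a disjunctive sum is the nim-sum of the parts.
Combined value = 0 ⊕ 1 ⊕ 4 ⊕ 2 = 7.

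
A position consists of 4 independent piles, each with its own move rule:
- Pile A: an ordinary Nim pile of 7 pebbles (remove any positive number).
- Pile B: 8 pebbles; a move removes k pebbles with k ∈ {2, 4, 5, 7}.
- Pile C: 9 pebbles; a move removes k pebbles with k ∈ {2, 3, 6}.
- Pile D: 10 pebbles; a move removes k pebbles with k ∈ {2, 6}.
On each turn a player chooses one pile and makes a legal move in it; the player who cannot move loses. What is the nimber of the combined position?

2

Pile A is a plain Nim pile of size 7, so its Grundy value is 7.
Build the Grundy sequence for pile B with g(k) = mex{g(k−s) : s ∈ {2, 4, 5, 7}, s ≤ k}:
g(0) = mex{} = 0
g(1) = mex{} = 0
g(2) = mex{0} = 1
g(3) = mex{0} = 1
g(4) = mex{0,1} = 2
g(5) = mex{0,1} = 2
g(6) = mex{0,1,2} = 3
g(7) = mex{0,1,2} = 3
g(8) = mex{0,1,2,3} = 4
So g(8) = 4.
For pile C, compute g(0), g(1), … with moves {2, 3, 6}:
k:     0  1  2  3  4  5  6  7  8  9
g(k):  0  0  1  1  2  0  3  1  2  0
So g(9) = 0.
Build the Grundy sequence for pile D with g(k) = mex{g(k−s) : s ∈ {2, 6}, s ≤ k}:
k:     0  1  2  3  4  5  6  7  8  9 10
g(k):  0  0  1  1  0  0  1  1  0  0  1
So g(10) = 1.
The value of a disjunctive sum is the nim-sum of the parts.
Combined value = 7 XOR 4 XOR 0 XOR 1 = 2.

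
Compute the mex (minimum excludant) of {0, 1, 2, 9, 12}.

3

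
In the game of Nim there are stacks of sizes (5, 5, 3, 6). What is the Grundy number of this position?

5

Compute the nim-sum pairwise:
5 ⊕ 5 = 0
0 ⊕ 3 = 3
3 ⊕ 6 = 5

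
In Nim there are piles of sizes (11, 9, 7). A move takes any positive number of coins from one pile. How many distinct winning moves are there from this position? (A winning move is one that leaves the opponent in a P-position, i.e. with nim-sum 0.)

1

Bitwise XOR of the heap sizes:
  1011  (11)
  1001  (9)
  0111  (7)
  ----
  0101  (5)
The overall nim-sum is X = 5. A pile of size p has a winning move iff p XOR X < p (reduce it to p XOR X).
  11: 11 XOR 5 = 14 ≥ 11 — no move.
  9: 9 XOR 5 = 12 ≥ 9 — no move.
  7: 7 XOR 5 = 2 < 7 — winning move (to 2).
That gives 1 winning move.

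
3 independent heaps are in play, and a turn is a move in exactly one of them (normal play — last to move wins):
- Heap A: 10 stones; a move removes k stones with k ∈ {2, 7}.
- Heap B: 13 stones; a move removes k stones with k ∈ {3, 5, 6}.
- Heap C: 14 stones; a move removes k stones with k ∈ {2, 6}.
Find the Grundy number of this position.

0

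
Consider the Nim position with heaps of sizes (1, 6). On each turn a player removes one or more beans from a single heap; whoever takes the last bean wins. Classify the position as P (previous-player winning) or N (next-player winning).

Write each in binary and XOR column by column:
  001  (1)
  110  (6)
  ---
  111  (7)
The nim-sum is 7 ≠ 0, so this is an N-position: the player to move can win.

N-position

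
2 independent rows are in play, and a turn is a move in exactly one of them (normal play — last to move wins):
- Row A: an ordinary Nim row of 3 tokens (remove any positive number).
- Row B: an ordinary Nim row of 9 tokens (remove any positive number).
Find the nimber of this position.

10

Row A is a plain Nim row of size 3, so its Grundy value is 3.
Row B is a plain Nim row of size 9, so its Grundy value is 9.
The value of a disjunctive sum is the nim-sum of the parts.
Combined value = 3 XOR 9 = 10.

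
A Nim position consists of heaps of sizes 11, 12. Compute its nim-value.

Compute the nim-sum pairwise:
11 XOR 12 = 7

7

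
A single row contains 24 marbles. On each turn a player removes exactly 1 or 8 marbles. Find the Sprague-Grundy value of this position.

0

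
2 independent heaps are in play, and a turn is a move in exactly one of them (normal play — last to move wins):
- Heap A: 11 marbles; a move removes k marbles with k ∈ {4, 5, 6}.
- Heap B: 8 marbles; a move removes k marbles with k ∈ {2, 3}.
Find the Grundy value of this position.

Build the Grundy sequence for heap A with g(k) = mex{g(k−s) : s ∈ {4, 5, 6}, s ≤ k}:
k:     0  1  2  3  4  5  6  7  8  9 10 11
g(k):  0  0  0  0  1  1  1  1  2  2  0  0
So g(11) = 0.
Grundy values for heap B (subtraction set {2, 3}):
k:     0  1  2  3  4  5  6  7  8
g(k):  0  0  1  1  2  0  0  1  1
So g(8) = 1.
By the Sprague-Grundy theorem, the Grundy value of a sum of independent games is the XOR of the component values.
Combined value = 0 ⊕ 1 = 1.

1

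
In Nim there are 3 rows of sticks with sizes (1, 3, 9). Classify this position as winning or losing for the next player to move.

Winning position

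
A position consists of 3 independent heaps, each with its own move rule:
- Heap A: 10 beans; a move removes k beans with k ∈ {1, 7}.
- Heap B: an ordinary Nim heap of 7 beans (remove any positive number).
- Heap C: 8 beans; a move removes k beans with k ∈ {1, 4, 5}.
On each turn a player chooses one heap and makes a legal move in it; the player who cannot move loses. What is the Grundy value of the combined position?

Grundy values for heap A (subtraction set {1, 7}):
g(0) = mex{} = 0
g(1) = mex{0} = 1
g(2) = mex{1} = 0
g(3) = mex{0} = 1
g(4) = mex{1} = 0
g(5) = mex{0} = 1
g(6) = mex{1} = 0
g(7) = mex{0} = 1
g(8) = mex{1} = 0
g(9) = mex{0} = 1
g(10) = mex{1} = 0
So g(10) = 0.
Heap B is a plain Nim heap of size 7, so its Grundy value is 7.
Build the Grundy sequence for heap C with g(k) = mex{g(k−s) : s ∈ {1, 4, 5}, s ≤ k}:
g(0) = mex{} = 0
g(1) = mex{0} = 1
g(2) = mex{1} = 0
g(3) = mex{0} = 1
g(4) = mex{0,1} = 2
g(5) = mex{0,1,2} = 3
g(6) = mex{0,1,3} = 2
g(7) = mex{0,1,2} = 3
g(8) = mex{1,2,3} = 0
So g(8) = 0.
By the Sprague-Grundy theorem, the Grundy value of a sum of independent games is the XOR of the component values.
Combined value = 0 ⊕ 7 ⊕ 0 = 7.

7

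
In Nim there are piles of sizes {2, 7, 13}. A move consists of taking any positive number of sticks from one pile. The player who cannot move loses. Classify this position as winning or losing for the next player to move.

Winning position

Write each in binary and XOR column by column:
  0010  (2)
  0111  (7)
  1101  (13)
  ----
  1000  (8)
The nim-sum is 8 ≠ 0, so this is an N-position: the player to move can win.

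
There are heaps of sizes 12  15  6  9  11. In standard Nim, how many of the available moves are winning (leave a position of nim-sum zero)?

In binary:
  1100  (12)
  1111  (15)
  0110  (6)
  1001  (9)
  1011  (11)
  ----
  0111  (7)
The overall nim-sum is X = 7. A heap of size p has a winning move iff p XOR X < p (reduce it to p XOR X).
  12: 12 XOR 7 = 11 < 12 — winning move (to 11).
  15: 15 XOR 7 = 8 < 15 — winning move (to 8).
  6: 6 XOR 7 = 1 < 6 — winning move (to 1).
  9: 9 XOR 7 = 14 ≥ 9 — no move.
  11: 11 XOR 7 = 12 ≥ 11 — no move.
That gives 3 winning moves.

3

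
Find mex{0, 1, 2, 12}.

The values 0, 1, 2 are all present; 3 is the first non-negative integer missing from the set.

3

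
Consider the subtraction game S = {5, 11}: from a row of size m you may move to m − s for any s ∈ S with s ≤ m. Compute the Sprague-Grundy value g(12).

2

Compute g(0), g(1), … for moves {5, 11}:
g(0) = mex{} = 0
g(1) = mex{} = 0
g(2) = mex{} = 0
g(3) = mex{} = 0
g(4) = mex{} = 0
g(5) = mex{0} = 1
g(6) = mex{0} = 1
g(7) = mex{0} = 1
g(8) = mex{0} = 1
g(9) = mex{0} = 1
g(10) = mex{1} = 0
g(11) = mex{0,1} = 2
g(12) = mex{0,1} = 2
So g(12) = 2.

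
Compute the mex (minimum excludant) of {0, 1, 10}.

2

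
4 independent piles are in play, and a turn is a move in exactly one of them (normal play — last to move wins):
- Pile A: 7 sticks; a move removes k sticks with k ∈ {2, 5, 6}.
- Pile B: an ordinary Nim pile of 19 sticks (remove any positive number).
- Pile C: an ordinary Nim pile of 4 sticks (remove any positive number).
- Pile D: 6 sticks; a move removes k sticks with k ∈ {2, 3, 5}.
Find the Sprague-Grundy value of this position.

23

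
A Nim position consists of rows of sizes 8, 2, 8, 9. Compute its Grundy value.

Bitwise XOR of the heap sizes:
  1000  (8)
  0010  (2)
  1000  (8)
  1001  (9)
  ----
  1011  (11)

11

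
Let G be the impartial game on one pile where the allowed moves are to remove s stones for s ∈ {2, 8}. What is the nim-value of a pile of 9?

2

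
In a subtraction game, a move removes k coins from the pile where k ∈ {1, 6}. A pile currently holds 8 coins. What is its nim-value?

1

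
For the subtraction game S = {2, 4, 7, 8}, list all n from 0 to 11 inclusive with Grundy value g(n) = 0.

0, 1, 6, 11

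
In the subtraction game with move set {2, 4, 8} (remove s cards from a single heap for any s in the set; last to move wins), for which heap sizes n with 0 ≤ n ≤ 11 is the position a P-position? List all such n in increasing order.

Compute g(0), g(1), … for moves {2, 4, 8}:
g(0) = mex{} = 0
g(1) = mex{} = 0
g(2) = mex{0} = 1
g(3) = mex{0} = 1
g(4) = mex{0,1} = 2
g(5) = mex{0,1} = 2
g(6) = mex{1,2} = 0
g(7) = mex{1,2} = 0
g(8) = mex{0,2} = 1
g(9) = mex{0,2} = 1
g(10) = mex{0,1} = 2
g(11) = mex{0,1} = 2
The P-positions (g = 0) in 0..11 are 0, 1, 6, 7.

0, 1, 6, 7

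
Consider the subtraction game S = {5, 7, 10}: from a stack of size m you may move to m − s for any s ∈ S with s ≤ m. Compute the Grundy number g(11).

2

Grundy values for subtraction set {5, 7, 10}:
g(0) = mex{} = 0
g(1) = mex{} = 0
g(2) = mex{} = 0
g(3) = mex{} = 0
g(4) = mex{} = 0
g(5) = mex{0} = 1
g(6) = mex{0} = 1
g(7) = mex{0} = 1
g(8) = mex{0} = 1
g(9) = mex{0} = 1
g(10) = mex{0,1} = 2
g(11) = mex{0,1} = 2
So g(11) = 2.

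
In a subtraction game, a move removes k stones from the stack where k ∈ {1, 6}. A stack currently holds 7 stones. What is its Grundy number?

0

Grundy values for subtraction set {1, 6}:
k:     0  1  2  3  4  5  6  7
g(k):  0  1  0  1  0  1  2  0
So g(7) = 0.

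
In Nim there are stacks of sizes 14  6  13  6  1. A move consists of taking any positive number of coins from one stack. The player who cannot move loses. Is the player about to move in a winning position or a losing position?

Nim-sum: 14 ⊕ 6 ⊕ 13 ⊕ 6 ⊕ 1 = 2.
The nim-sum is 2 ≠ 0, so this is an N-position: the player to move can win.

Winning position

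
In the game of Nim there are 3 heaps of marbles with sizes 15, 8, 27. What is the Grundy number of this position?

28

Nim-sum: 15 ⊕ 8 ⊕ 27 = 28.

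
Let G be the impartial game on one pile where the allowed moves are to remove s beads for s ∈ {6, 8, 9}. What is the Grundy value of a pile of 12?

2

Compute g(0), g(1), … for moves {6, 8, 9}:
k:     0  1  2  3  4  5  6  7  8  9 10 11 12
g(k):  0  0  0  0  0  0  1  1  1  1  1  1  2
So g(12) = 2.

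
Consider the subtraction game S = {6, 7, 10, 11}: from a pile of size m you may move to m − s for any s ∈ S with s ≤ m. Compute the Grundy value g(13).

Grundy values for subtraction set {6, 7, 10, 11}:
g(0) = mex{} = 0
g(1) = mex{} = 0
g(2) = mex{} = 0
g(3) = mex{} = 0
g(4) = mex{} = 0
g(5) = mex{} = 0
g(6) = mex{0} = 1
g(7) = mex{0} = 1
g(8) = mex{0} = 1
g(9) = mex{0} = 1
g(10) = mex{0} = 1
g(11) = mex{0} = 1
g(12) = mex{0,1} = 2
g(13) = mex{0,1} = 2
So g(13) = 2.

2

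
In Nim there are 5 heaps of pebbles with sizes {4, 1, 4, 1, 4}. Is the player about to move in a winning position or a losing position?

Winning position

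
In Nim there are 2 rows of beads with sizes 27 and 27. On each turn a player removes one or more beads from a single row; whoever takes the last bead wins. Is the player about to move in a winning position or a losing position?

Nim-sum: 27 ^ 27 = 0.
The nim-sum is 0, so this is a P-position: the player to move is in a losing position under optimal play.

Losing position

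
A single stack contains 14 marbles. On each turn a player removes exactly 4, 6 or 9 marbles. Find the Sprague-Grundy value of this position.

Compute g(0), g(1), … for moves {4, 6, 9}:
k:     0  1  2  3  4  5  6  7  8  9 10 11 12 13 14
g(k):  0  0  0  0  1  1  1  1  2  2  2  2  3  0  0
So g(14) = 0.

0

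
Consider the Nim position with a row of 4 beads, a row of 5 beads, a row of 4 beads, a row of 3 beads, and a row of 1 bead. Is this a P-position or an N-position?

Compute the nim-sum pairwise:
4 XOR 5 = 1
1 XOR 4 = 5
5 XOR 3 = 6
6 XOR 1 = 7
The nim-sum is 7 ≠ 0, so this is an N-position: the player to move can win.

N-position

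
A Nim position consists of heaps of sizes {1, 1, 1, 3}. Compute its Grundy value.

2

Compute the nim-sum pairwise:
1 ⊕ 1 = 0
0 ⊕ 1 = 1
1 ⊕ 3 = 2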